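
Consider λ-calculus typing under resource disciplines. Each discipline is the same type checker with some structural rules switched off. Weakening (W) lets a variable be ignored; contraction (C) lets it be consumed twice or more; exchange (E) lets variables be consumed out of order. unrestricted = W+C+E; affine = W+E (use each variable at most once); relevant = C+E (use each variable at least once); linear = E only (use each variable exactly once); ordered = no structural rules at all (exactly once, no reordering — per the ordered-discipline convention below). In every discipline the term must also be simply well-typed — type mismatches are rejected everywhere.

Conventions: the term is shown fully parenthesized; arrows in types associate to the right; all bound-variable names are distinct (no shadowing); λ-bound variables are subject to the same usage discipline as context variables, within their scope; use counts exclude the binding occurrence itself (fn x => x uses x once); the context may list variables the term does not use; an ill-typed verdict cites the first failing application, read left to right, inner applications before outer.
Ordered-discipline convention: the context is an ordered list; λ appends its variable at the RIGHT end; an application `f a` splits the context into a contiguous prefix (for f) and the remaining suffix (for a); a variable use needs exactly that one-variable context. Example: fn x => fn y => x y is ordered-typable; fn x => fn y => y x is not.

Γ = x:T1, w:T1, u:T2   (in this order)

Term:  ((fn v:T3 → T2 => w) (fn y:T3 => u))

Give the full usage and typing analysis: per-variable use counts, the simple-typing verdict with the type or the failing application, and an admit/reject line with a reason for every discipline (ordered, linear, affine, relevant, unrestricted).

counts: x: 0×; w: 1×; u: 1×; v (bound): 0×; y (bound): 0×
uses in reading order: w, u
typing: the term checks, with type T1
ordered ✗ (needs weakening: x, v, y unused)
linear ✗ (needs weakening: x, v, y unused)
affine ✓ (x, w, u, v, y: no repeats, contraction unneeded)
relevant ✗ (needs weakening: x, v, y unused)
unrestricted ✓ (type-checks (T1) and nothing is barred)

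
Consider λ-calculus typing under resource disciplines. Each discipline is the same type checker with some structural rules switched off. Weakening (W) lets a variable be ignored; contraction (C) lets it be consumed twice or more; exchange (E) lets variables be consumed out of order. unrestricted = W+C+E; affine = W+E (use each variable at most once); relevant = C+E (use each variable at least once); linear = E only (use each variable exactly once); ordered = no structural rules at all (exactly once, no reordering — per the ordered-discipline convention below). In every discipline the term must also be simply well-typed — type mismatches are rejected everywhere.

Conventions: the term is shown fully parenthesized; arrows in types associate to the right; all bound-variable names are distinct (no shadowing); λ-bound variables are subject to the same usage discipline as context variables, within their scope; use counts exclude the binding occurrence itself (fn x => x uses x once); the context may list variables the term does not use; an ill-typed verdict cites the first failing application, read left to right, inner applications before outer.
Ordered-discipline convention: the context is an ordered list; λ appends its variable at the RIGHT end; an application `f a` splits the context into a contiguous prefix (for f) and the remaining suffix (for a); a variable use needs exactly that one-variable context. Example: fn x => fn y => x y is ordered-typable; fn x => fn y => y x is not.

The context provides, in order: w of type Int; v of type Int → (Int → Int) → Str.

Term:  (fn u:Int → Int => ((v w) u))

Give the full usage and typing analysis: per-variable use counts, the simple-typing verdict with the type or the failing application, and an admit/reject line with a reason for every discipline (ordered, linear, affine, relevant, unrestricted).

variable uses: w: 1; v: 1; u (λ-bound): 1
uses in reading order: v, w, u
typing: ✓ — (Int → Int) → Str
ordered: ✗, no contiguous prefix/suffix split fits v, w, u
linear: ✓, each of w, v, u used exactly once
affine: ✓, none of w, v, u used more than once
relevant: ✓, every one of w, v, u appears
unrestricted: ✓, typability at (Int → Int) → Str is all that's needed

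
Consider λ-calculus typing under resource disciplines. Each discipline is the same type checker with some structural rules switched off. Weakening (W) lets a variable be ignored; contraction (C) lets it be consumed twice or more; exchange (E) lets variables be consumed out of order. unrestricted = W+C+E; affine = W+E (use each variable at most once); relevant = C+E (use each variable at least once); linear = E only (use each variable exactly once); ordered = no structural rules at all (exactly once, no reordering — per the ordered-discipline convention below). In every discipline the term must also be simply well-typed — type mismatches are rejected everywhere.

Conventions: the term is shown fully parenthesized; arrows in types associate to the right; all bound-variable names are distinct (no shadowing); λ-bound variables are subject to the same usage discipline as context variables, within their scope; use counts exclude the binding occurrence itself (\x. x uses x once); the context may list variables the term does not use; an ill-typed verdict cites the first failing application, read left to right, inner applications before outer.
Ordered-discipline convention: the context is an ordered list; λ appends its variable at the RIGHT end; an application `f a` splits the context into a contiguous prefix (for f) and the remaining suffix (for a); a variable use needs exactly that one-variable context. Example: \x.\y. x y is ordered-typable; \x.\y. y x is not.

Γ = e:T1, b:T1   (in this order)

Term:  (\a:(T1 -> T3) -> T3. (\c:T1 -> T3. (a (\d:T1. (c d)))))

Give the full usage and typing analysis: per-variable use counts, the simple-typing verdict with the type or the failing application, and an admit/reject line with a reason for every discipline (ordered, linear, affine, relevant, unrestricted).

variable uses: e=0; b=0; a (λ-bound)=1; c (λ-bound)=1; d (λ-bound)=1
left-to-right use order: a, c, d
typing: well-typed — term : ((T1 -> T3) -> T3) -> (T1 -> T3) -> T3
ordered ✗ (unused: e, b — weakening required)
linear ✗ (unused: e, b — weakening required)
affine ✓ (no duplicate uses among e, b, a, c, d)
relevant ✗ (unused: e, b — weakening required)
unrestricted ✓ (typability at ((T1 -> T3) -> T3) -> (T1 -> T3) -> T3 is all that's needed)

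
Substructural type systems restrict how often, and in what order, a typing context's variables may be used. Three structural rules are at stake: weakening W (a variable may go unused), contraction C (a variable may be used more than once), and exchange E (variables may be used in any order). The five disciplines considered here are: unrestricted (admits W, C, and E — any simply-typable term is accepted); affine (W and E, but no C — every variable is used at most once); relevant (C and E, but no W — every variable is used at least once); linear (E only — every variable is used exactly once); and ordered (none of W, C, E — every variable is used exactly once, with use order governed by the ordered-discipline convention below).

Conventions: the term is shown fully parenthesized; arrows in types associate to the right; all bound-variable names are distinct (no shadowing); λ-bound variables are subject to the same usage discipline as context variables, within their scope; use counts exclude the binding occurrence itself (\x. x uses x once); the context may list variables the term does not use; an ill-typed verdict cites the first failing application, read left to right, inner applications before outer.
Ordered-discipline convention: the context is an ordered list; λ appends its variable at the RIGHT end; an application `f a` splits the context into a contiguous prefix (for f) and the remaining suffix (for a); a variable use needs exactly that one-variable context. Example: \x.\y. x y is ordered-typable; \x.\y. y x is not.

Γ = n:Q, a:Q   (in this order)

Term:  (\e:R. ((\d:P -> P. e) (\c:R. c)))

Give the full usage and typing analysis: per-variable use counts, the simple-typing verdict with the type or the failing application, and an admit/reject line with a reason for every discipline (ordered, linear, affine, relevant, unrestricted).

variable uses: n: 0; a: 0; e (bound): 1; d (bound): 0; c (bound): 1
order of uses: e, c
typing: ill-typed: argument of type R -> R where P -> P is required
ordered ✗ (a type mismatch blocks all five)
linear ✗ (the type mismatch rejects it)
affine ✗ (not simply typable)
relevant ✗ (fails simple typing)
unrestricted ✗ (a type mismatch blocks all five)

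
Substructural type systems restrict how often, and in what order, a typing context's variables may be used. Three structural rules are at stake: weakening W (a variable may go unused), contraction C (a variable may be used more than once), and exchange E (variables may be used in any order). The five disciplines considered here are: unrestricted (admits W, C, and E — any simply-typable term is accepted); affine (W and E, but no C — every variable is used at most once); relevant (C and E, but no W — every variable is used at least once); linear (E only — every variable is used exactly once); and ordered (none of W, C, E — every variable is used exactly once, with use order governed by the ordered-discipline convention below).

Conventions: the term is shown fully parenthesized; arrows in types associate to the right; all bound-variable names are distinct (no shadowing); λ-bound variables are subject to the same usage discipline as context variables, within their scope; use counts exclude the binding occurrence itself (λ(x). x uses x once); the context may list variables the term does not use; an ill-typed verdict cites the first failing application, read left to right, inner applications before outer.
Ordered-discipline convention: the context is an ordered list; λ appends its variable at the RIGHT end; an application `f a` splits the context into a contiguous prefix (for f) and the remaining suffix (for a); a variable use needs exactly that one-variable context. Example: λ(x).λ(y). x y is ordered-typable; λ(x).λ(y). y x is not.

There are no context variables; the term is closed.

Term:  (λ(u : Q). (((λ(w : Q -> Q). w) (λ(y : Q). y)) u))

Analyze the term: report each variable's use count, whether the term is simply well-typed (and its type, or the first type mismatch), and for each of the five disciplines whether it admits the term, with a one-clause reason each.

usage: u (λ-bound): 1×; w (λ-bound): 1×; y (λ-bound): 1×
left-to-right use order: w, y, u
typing: the term checks, with type Q -> Q
ordered ✓ (single-use (u, w, y), ordered derivation ok)
linear ✓ (u, w, y: one use apiece)
affine ✓ (at most one use each (u, w, y))
relevant ✓ (at least one use each (u, w, y))
unrestricted ✓ (typability at Q -> Q is all that's needed)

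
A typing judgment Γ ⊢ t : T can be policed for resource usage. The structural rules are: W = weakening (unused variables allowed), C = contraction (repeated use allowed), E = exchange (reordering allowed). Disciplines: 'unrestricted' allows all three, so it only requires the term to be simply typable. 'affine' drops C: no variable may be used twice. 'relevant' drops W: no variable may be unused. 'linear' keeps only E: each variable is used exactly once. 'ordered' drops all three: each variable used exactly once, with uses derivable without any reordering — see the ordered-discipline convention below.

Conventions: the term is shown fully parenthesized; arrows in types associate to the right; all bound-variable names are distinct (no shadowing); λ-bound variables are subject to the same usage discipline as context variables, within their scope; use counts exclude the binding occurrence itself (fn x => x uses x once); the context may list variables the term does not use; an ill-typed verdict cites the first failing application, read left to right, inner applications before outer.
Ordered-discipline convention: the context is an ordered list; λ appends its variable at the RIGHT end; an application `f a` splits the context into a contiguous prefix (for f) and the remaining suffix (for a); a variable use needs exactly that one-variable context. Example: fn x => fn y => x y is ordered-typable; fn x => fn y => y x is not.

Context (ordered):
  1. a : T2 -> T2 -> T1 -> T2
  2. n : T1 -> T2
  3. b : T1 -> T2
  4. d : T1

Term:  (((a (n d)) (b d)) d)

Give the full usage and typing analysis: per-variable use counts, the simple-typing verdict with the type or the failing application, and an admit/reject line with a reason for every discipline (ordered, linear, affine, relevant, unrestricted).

use counts: a: 1×; n: 1×; b: 1×; d: 3×
uses in reading order: a, n, d, b, d, d
typing: well-typed — term : T2
ordered: ✗, uses contraction: d ×3
linear: ✗, uses contraction: d ×3
affine: ✗, uses contraction: d ×3
relevant: ✓, a, n, b, d: all used, weakening unneeded
unrestricted: ✓, typability at T2 is all that's needed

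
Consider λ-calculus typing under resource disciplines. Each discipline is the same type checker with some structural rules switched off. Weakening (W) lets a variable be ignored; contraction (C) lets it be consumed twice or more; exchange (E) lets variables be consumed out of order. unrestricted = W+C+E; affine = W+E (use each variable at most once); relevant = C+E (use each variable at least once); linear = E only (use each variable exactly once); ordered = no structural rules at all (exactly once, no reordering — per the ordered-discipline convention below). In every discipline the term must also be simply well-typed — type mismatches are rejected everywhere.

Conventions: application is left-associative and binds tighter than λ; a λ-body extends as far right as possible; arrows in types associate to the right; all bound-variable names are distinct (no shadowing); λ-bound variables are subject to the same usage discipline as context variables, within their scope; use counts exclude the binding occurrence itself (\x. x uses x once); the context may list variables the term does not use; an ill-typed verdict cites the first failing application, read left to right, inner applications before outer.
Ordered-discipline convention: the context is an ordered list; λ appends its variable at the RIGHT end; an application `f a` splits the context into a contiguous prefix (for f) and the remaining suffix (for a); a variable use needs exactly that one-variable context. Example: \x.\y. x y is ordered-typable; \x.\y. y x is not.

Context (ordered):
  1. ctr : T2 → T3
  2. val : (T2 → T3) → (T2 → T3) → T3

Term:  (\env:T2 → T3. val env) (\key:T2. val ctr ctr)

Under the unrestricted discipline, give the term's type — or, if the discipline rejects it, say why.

term : (T2 → T3) → T3
counts: ctr: 2, val: 2, env (bound): 1, key (bound): 0
use order (left to right): val, env, val, ctr, ctr
typing: the term checks, with type (T2 → T3) → T3
per-discipline verdicts: ordered ✗; linear ✗; affine ✗; relevant ✗; unrestricted ✓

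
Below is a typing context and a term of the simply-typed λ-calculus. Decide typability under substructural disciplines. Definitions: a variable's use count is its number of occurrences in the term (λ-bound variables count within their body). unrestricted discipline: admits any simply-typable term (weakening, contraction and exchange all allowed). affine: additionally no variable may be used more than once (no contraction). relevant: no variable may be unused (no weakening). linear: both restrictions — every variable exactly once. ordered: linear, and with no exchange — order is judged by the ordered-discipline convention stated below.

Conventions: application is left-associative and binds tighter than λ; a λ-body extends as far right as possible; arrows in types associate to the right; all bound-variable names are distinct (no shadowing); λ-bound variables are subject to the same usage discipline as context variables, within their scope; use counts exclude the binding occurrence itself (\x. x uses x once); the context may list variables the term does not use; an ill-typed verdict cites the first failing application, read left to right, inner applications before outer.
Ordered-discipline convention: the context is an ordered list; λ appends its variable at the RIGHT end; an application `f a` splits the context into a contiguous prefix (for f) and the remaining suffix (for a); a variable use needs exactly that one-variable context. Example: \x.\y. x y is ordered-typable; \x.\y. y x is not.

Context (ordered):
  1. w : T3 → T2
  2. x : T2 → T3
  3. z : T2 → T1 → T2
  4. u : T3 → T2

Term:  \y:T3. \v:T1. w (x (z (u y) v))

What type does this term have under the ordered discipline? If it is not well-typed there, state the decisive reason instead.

term : T3 → T1 → T2
use counts: w ×1; x ×1; z ×1; u ×1; y (bound) ×1; v (bound) ×1
left-to-right use order: w, x, z, u, y, v
typing: the term checks, with type T3 → T1 → T2
per-discipline verdicts: ordered ✓ | linear ✓ | affine ✓ | relevant ✓ | unrestricted ✓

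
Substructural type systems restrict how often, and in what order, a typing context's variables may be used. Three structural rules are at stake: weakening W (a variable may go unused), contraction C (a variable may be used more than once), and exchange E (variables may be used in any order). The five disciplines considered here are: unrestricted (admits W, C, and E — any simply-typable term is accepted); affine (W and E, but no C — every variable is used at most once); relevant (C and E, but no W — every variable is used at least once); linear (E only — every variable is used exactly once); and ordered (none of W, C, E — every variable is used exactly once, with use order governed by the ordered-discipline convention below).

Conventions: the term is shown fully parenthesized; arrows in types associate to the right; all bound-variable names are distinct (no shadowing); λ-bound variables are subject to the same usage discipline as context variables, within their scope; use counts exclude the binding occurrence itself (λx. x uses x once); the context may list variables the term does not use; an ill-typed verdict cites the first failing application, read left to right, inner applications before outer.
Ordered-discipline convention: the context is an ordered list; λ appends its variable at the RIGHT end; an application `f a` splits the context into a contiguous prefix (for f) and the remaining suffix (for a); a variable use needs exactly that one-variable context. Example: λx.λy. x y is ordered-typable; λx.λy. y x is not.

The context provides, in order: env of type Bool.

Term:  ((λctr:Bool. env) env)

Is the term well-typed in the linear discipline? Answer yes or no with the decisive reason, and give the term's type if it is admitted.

no — env ×2 used more than once (contraction); ctr never used (weakening)
use counts: env: 2; ctr (λ-bound): 0
order of uses: env, env
typing: the term checks, with type Bool
per-discipline verdicts: ordered ✗, linear ✗, affine ✗, relevant ✗, unrestricted ✓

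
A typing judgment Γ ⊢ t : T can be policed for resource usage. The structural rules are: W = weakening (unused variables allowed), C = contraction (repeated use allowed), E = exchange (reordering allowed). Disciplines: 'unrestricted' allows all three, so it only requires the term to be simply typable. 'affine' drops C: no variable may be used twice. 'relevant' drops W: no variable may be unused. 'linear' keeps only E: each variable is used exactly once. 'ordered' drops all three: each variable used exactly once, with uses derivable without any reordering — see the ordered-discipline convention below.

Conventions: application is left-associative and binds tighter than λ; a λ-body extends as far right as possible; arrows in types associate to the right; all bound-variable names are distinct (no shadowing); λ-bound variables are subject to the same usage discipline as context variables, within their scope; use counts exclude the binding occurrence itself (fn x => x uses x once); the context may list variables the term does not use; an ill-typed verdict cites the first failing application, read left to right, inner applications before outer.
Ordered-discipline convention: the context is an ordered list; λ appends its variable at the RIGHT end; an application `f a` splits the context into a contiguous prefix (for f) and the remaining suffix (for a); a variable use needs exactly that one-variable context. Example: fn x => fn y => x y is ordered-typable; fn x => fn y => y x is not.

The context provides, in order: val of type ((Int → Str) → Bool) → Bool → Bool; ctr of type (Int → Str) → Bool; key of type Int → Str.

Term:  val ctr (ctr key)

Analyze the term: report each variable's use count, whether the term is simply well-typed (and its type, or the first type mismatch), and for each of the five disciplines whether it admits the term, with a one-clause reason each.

usage: val: 1; ctr: 2; key: 1
use order (left to right): val, ctr, ctr, key
typing: well-typed at Bool
ordered ✗ (uses contraction: ctr ×2)
linear ✗ (uses contraction: ctr ×2)
affine ✗ (uses contraction: ctr ×2)
relevant ✓ (none of val, ctr, key goes unused)
unrestricted ✓ (simply typable at Bool; W, C, E all held)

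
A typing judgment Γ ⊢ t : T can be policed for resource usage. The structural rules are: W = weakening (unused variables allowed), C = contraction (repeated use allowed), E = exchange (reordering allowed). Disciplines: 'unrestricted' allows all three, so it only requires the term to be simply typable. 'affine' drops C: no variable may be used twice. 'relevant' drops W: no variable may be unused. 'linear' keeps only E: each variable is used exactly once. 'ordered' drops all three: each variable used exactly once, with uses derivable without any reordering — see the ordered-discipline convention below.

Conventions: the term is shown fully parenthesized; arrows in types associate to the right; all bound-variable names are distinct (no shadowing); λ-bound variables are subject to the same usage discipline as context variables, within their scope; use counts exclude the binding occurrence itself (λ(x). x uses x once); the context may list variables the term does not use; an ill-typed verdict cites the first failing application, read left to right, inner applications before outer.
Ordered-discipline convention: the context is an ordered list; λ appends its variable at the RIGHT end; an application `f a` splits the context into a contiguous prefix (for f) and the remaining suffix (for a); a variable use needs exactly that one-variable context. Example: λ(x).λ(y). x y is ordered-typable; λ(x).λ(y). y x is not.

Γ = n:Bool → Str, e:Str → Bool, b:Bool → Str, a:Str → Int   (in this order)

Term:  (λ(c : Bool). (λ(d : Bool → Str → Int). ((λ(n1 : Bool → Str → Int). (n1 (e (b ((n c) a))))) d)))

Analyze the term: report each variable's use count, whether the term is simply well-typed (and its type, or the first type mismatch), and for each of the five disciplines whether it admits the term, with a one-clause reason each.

variable uses: n=1, e=1, b=1, a=1, c [bound]=1, d [bound]=1, n1 [bound]=1
use order (left to right): n1, e, b, n, c, a, d
typing: ill-typed: can't apply a value of type Str
ordered ✗ (not simply typable)
linear ✗ (fails simple typing)
affine ✗ (a type mismatch blocks all five)
relevant ✗ (the type mismatch rejects it)
unrestricted ✗ (not simply typable)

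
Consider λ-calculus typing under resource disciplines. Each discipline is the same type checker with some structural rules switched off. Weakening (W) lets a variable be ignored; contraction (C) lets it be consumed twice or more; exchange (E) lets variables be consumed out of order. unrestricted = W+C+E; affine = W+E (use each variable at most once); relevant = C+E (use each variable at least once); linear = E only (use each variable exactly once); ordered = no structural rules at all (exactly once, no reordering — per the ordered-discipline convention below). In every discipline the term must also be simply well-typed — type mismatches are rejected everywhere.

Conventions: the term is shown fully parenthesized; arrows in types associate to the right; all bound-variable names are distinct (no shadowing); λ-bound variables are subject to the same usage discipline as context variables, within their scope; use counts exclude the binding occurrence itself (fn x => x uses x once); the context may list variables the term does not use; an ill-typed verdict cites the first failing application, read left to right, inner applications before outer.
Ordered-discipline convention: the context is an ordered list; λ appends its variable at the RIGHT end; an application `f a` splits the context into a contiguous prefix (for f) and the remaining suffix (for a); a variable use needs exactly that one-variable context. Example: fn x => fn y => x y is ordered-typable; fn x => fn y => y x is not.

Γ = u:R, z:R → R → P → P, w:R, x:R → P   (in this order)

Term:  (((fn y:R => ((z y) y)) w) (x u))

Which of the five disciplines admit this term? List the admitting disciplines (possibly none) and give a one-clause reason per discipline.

admitting disciplines: relevant, unrestricted
usage: u ×1, z ×1, w ×1, x ×1, y (bound) ×2
uses in reading order: z, y, y, w, x, u
typing: the term checks, with type P
ordered ✗ (repeated use of y ×2)
linear ✗ (repeated use of y ×2)
affine ✗ (repeated use of y ×2)
relevant ✓ (at least one use each (u, z, w, x, y))
unrestricted ✓ (type-checks (P) and nothing is barred)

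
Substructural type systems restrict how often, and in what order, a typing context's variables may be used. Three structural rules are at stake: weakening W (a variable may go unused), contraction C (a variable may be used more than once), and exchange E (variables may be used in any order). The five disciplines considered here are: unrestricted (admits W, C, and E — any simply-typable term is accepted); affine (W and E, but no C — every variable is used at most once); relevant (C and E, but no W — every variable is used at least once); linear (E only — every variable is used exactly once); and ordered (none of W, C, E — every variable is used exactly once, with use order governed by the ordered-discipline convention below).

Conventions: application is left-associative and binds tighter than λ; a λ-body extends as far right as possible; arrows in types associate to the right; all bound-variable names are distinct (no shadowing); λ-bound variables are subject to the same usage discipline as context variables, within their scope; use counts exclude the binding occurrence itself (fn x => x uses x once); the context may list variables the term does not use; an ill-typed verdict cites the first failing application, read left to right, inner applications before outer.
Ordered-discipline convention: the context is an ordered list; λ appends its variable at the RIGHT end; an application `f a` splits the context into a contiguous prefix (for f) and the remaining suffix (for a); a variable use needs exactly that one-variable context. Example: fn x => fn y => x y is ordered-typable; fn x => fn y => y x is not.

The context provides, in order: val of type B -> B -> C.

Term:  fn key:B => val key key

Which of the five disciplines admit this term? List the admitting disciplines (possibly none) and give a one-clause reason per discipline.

admitted in: relevant, unrestricted
use counts: val=1, key (λ-bound)=2
uses in reading order: val, key, key
typing: the term checks, with type B -> C
ordered ✗ (uses contraction: key ×2)
linear ✗ (uses contraction: key ×2)
affine ✗ (uses contraction: key ×2)
relevant ✓ (none of val, key goes unused)
unrestricted ✓ (well-typed at B -> C; no restrictions here)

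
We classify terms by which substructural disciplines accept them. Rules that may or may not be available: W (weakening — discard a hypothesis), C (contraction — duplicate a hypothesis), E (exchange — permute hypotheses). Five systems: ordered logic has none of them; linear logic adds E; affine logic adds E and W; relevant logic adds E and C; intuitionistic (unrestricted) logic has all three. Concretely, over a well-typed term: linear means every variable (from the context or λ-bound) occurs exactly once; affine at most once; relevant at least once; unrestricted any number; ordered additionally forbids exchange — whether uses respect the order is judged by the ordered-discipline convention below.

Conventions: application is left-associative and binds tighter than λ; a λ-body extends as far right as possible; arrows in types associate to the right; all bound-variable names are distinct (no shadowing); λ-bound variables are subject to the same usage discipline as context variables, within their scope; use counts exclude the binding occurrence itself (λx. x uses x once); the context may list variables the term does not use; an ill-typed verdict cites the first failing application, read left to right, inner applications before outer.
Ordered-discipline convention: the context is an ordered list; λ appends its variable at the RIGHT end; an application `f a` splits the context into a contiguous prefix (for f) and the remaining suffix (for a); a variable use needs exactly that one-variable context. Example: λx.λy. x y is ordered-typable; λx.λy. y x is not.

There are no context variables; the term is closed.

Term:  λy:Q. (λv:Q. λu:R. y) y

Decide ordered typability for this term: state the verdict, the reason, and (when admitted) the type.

no — needs contraction — y ×2; needs weakening: v, u unused
counts: y [bound]: 2; v [bound]: 0; u [bound]: 0
order of uses: y, y
typing: the term checks, with type Q → R → Q
summary: ordered ✗; linear ✗; affine ✗; relevant ✗; unrestricted ✓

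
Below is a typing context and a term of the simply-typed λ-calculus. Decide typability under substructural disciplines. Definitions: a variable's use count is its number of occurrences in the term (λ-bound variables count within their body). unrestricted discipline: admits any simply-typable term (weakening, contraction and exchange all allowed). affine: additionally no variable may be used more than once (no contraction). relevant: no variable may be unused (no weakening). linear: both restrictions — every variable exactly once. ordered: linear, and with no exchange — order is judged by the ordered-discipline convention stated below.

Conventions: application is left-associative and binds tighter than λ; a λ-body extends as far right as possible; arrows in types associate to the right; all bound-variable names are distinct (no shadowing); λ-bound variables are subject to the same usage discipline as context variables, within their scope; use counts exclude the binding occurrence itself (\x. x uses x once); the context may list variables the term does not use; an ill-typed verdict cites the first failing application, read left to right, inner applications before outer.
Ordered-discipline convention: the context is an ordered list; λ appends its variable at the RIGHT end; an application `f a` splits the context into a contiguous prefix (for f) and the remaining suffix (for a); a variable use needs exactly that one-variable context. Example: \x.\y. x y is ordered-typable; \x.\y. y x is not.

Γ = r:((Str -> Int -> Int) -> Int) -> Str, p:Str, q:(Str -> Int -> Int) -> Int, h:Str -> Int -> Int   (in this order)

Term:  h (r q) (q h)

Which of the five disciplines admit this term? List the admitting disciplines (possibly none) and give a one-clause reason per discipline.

admitting disciplines: unrestricted
variable uses: r: 1×, p: 0×, q: 2×, h: 2×
use order (left to right): h, r, q, q, h
typing: the term checks, with type Int
ordered: ✗, uses contraction: q ×2, h ×2; unused: p — weakening required
linear: ✗, uses contraction: q ×2, h ×2; unused: p — weakening required
affine: ✗, uses contraction: q ×2, h ×2
relevant: ✗, unused: p — weakening required
unrestricted: ✓, simply typable at Int; W, C, E all held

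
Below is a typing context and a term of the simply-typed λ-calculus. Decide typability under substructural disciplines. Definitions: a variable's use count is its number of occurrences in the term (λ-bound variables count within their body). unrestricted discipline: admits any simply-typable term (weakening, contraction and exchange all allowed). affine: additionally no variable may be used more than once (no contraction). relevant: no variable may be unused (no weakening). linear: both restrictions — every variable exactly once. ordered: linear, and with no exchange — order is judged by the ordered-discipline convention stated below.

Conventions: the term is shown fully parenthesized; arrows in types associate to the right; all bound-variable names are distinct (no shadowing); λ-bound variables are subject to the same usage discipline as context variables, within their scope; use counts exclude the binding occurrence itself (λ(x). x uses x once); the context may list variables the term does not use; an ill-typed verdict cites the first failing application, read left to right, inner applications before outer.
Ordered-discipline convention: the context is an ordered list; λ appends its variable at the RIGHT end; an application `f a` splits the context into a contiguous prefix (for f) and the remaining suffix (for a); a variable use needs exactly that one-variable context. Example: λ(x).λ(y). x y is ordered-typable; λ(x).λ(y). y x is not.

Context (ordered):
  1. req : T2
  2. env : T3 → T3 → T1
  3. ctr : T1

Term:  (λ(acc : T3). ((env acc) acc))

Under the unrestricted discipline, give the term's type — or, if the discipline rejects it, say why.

term : T3 → T1
variable uses: req: 0; env: 1; ctr: 0; acc (bound): 2
uses in reading order: env, acc, acc
typing: well-typed — term : T3 → T1
per-discipline verdicts: ordered ✗, linear ✗, affine ✗, relevant ✗, unrestricted ✓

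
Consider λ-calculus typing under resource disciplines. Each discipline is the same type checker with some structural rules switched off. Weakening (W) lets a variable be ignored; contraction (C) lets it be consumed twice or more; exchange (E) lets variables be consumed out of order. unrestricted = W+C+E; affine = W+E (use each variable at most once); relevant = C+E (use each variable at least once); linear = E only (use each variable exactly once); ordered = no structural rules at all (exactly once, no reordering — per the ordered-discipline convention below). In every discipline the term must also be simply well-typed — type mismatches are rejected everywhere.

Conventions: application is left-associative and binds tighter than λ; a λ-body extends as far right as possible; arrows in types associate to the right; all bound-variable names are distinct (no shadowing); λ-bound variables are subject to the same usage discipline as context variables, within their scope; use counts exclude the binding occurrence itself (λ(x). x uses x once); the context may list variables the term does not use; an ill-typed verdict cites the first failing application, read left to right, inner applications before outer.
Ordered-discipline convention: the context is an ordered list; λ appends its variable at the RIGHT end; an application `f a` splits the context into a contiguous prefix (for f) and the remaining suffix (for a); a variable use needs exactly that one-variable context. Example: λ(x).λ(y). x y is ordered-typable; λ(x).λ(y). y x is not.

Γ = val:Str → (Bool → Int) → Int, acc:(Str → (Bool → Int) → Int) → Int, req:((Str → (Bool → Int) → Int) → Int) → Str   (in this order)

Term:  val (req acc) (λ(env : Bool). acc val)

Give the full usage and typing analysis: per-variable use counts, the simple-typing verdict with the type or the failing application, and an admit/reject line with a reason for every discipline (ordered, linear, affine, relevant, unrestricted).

counts: val: 2×, acc: 2×, req: 1×, env (λ-bound): 0×
uses in reading order: val, req, acc, acc, val
typing: ✓ — Int
ordered: ✗, uses contraction: val ×2, acc ×2; needs weakening: env unused
linear: ✗, uses contraction: val ×2, acc ×2; needs weakening: env unused
affine: ✗, uses contraction: val ×2, acc ×2
relevant: ✗, needs weakening: env unused
unrestricted: ✓, well-typed at Int; no restrictions here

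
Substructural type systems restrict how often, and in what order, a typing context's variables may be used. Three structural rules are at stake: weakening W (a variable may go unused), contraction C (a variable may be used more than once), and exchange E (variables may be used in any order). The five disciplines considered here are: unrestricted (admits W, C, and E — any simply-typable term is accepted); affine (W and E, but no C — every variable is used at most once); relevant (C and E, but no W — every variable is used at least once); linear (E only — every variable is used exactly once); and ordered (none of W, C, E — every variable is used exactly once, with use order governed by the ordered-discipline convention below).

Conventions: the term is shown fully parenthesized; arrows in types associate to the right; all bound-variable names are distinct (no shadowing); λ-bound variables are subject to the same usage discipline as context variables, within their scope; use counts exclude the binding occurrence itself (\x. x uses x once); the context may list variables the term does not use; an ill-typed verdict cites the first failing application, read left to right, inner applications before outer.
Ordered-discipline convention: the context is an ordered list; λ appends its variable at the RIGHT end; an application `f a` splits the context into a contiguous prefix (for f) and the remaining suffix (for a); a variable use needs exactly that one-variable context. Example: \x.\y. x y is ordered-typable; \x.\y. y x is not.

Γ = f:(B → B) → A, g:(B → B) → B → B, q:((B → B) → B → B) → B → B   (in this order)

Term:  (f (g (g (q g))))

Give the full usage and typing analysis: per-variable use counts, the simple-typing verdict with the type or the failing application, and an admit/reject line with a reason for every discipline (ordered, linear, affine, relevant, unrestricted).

use counts: f ×1, g ×3, q ×1
use order (left to right): f, g, g, q, g
typing: well-typed — term : A
ordered: ✗, g ×3 used more than once (contraction)
linear: ✗, g ×3 used more than once (contraction)
affine: ✗, g ×3 used more than once (contraction)
relevant: ✓, f, g, q: all used, weakening unneeded
unrestricted: ✓, type-checks (A) and nothing is barred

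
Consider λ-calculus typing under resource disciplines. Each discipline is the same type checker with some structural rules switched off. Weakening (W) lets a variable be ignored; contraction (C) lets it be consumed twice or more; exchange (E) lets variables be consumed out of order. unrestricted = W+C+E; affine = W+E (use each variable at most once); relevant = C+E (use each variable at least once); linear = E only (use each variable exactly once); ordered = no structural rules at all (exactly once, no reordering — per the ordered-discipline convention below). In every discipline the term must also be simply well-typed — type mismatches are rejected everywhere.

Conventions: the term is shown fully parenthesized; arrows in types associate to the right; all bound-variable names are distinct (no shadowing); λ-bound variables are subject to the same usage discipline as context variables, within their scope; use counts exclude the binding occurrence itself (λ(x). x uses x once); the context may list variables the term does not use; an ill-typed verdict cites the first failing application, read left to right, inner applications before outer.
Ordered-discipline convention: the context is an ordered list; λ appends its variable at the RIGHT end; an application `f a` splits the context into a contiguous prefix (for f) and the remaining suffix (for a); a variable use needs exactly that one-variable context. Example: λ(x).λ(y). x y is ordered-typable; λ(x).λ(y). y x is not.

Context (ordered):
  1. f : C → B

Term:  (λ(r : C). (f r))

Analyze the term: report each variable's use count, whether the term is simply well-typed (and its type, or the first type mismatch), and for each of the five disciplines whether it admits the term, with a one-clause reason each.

usage: f: 1×; r [bound]: 1×
left-to-right use order: f, r
typing: well-typed — term : C → B
ordered: ✓ — one use each (f, r); ordered split holds
linear: ✓ — f, r: one use apiece
affine: ✓ — none of f, r used more than once
relevant: ✓ — at least one use each (f, r)
unrestricted: ✓ — type-checks (C → B) and nothing is barred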